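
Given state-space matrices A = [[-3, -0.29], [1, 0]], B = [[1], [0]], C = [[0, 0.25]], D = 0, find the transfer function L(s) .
L(s) = C(sI - A)⁻¹B + D.
Characteristic polynomial det(sI - A) = s^2 + 3*s + 0.29.
Numerator from C·adj(sI-A)·B + D·det(sI-A) = 0.25.
L(s) = (0.25)/(s^2 + 3*s + 0.29)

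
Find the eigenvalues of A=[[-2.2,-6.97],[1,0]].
Eigenvalues solve det(λI - A) = 0.
Characteristic polynomial: λ^2 + 2.2*λ + 6.97 = 0.
Roots: -1.1 + 2.4j, -1.1 - 2.4j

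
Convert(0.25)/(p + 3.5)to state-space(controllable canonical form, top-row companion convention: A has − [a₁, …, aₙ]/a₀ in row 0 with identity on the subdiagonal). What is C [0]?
Reachable canonical form: C = numerator coefficients (right-aligned, zero-padded to length n).
num = 0.25, C = [[0.25]].
C[0] = 0.25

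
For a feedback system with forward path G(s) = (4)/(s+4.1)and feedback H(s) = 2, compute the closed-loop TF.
Closed-loop T = G/(1+GH).
Numerator: G_num * H_den = 4.
Denominator: G_den * H_den + G_num * H_num = (s + 4.1) + (8) = s + 12.1.
T(s) = (4)/(s + 12.1)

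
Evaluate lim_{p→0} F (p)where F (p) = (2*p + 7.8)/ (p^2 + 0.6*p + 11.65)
DC gain = F(0) = num(0)/den(0) = 7.8/11.65 = 0.6695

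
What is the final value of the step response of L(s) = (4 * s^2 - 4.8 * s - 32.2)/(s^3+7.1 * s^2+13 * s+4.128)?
FVT: lim_{t→∞} y(t) = lim_{s→0} s*Y(s) where Y(s) = L(s)/s.
= lim_{s→0} L(s) = L(0) = num(0)/den(0) = -32.2/4.128 = -7.8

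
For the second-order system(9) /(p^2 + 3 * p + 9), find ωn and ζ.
Standard form: ωn²/(p²+2ζωn·p+ωn²).
const=9=ωn² → ωn=3, p coeff=3=2ζωn → ζ=0.5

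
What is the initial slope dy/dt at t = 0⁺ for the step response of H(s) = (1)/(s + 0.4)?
IVT: y'(0⁺) = lim_{s→∞} s²·Y(s) = lim_{s→∞} s·H(s).
deg(num) = 0, deg(den) = 1, relative degree = 1, so s·H(s) → (leading num)/(leading den) = 1/1 = 1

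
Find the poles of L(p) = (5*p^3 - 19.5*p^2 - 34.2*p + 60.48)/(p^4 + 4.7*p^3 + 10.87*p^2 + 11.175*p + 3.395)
Set denominator = 0: p^4 + 4.7*p^3 + 10.87*p^2 + 11.175*p + 3.395 = (p + 1.4)(p + 0.5)(p^2 + 2.8*p + 4.85) = 0 → Poles: -0.5, -1.4, -1.4 + 1.7j, -1.4 - 1.7j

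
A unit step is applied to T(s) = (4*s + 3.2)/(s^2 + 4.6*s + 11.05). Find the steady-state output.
FVT: lim_{t→∞} y(t) = lim_{s→0} s*Y(s) where Y(s) = T(s)/s.
= lim_{s→0} T(s) = T(0) = num(0)/den(0) = 3.2/11.05 = 0.2896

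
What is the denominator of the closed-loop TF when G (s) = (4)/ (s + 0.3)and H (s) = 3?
Characteristic poly = G_den * H_den + G_num * H_num = (s + 0.3) + (12) = s + 12.3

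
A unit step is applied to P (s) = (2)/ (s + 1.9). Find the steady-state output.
FVT: lim_{t→∞} y(t) = lim_{s→0} s*Y(s) where Y(s) = P(s)/s.
= lim_{s→0} P(s) = P(0) = num(0)/den(0) = 2/1.9 = 1.053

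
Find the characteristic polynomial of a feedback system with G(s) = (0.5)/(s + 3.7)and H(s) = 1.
Characteristic poly = G_den * H_den + G_num * H_num = (s + 3.7) + (0.5) = s + 4.2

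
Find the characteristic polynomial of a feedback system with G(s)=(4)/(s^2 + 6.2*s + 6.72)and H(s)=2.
Characteristic poly = G_den * H_den + G_num * H_num = (s^2 + 6.2*s + 6.72) + (8) = s^2 + 6.2*s + 14.72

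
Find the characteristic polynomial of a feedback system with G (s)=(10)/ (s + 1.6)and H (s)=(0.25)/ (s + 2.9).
Characteristic poly = G_den * H_den + G_num * H_num = (s^2 + 4.5*s + 4.64) + (2.5) = s^2 + 4.5*s + 7.14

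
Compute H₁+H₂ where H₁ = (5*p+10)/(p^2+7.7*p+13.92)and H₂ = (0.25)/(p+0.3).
Parallel: H = H₁ + H₂ = (n₁·d₂ + n₂·d₁)/(d₁·d₂).
n₁·d₂ = 5*p^2 + 11.5*p + 3. n₂·d₁ = 0.25*p^2 + 1.925*p + 3.48. Sum = 5.25*p^2 + 13.425*p + 6.48. d₁·d₂ = p^3 + 8*p^2 + 16.23*p + 4.176.
H(p) = (5.25*p^2 + 13.425*p + 6.48)/(p^3 + 8*p^2 + 16.23*p + 4.176)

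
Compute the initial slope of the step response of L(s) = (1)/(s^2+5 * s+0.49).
IVT: y'(0⁺) = lim_{s→∞} s²·Y(s) = lim_{s→∞} s·L(s).
deg(num) = 0, deg(den) = 2, relative degree = 2 ≥ 2, so s·L(s) → 0. Initial slope = 0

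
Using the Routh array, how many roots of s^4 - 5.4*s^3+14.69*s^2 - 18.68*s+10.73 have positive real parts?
Routh array:
s^4: [1, 14.69, 10.73]; s^3: [-5.4, -18.68]; s^2: [11.2307, 10.73]; s^1: [-13.5208]; s^0: [10.73]
First column: [1, -5.4, 11.2307, -13.5208, 10.73]. Sign changes = RHP roots = 4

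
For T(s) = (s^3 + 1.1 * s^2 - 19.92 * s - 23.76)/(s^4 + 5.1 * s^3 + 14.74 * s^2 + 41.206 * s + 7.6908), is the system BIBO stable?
Denominator: s^4 + 5.1*s^3 + 14.74*s^2 + 41.206*s + 7.6908 = (s + 3.9)(s + 0.2)(s^2 + s + 9.86). Poles: -0.2, -0.5 + 3.1j, -0.5 - 3.1j, -3.9. All Re(p)<0: Yes (stable)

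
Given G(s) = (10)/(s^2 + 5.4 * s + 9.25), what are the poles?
Set denominator = 0: s^2 + 5.4*s + 9.25 = 0 → Poles: -2.7 + 1.4j, -2.7 - 1.4j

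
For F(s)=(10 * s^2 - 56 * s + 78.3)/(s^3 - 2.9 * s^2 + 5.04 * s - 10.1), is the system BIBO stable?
Denominator: s^3 - 2.9*s^2 + 5.04*s - 10.1 = (s - 2.5)(s^2 - 0.4*s + 4.04). Poles: 0.2 + 2j, 0.2 - 2j, 2.5. All Re(p)<0: No (unstable)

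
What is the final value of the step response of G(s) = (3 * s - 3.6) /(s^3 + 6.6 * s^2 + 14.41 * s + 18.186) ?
FVT: lim_{t→∞} y(t) = lim_{s→0} s*Y(s) where Y(s) = G(s)/s.
= lim_{s→0} G(s) = G(0) = num(0)/den(0) = -3.6/18.186 = -0.198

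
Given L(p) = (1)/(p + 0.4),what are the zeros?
Numerator is a nonzero constant (1) → Zeros: none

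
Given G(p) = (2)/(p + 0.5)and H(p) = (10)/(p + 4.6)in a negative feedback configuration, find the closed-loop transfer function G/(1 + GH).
Closed-loop T = G/(1+GH).
Numerator: G_num * H_den = 2*p + 9.2.
Denominator: G_den * H_den + G_num * H_num = (p^2 + 5.1*p + 2.3) + (20) = p^2 + 5.1*p + 22.3.
T(p) = (2*p + 9.2)/(p^2 + 5.1*p + 22.3)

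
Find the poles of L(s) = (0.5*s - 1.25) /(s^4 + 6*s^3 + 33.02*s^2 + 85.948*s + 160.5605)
Set denominator = 0: s^4 + 6*s^3 + 33.02*s^2 + 85.948*s + 160.5605 = (s^2 + 4.4*s + 10.13)(s^2 + 1.6*s + 15.85) = 0 → Poles: -0.8 + 3.9j, -0.8 - 3.9j, -2.2 + 2.3j, -2.2 - 2.3j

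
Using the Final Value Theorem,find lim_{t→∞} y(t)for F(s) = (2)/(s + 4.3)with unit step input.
FVT: lim_{t→∞} y(t) = lim_{s→0} s*Y(s) where Y(s) = F(s)/s.
= lim_{s→0} F(s) = F(0) = num(0)/den(0) = 2/4.3 = 0.4651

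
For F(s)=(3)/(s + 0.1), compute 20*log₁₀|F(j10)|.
Substitute s = j*10: F(j10) = 0.0029997 - 0.29997j.
|F(j10)| = sqrt(Re² + Im²) = 0.3.
20*log₁₀(0.3) = -10.46 dB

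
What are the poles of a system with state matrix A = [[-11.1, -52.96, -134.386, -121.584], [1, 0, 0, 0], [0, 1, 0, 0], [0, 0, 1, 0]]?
Eigenvalues solve det(λI - A) = 0.
Characteristic polynomial: λ^4 + 11.1*λ^3 + 52.96*λ^2 + 134.386*λ + 121.584 = 0.
Factor: (λ + 4.8)(λ + 1.7)(λ^2 + 4.6*λ + 14.9) = 0.
Roots: -1.7, -2.3 + 3.1j, -2.3 - 3.1j, -4.8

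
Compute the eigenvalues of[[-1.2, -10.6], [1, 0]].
Eigenvalues solve det(λI - A) = 0.
Characteristic polynomial: λ^2 + 1.2*λ + 10.6 = 0.
Roots: -0.6 + 3.2j, -0.6 - 3.2j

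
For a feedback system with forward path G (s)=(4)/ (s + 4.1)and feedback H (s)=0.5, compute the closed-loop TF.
Closed-loop T = G/(1+GH).
Numerator: G_num * H_den = 4.
Denominator: G_den * H_den + G_num * H_num = (s + 4.1) + (2) = s + 6.1.
T(s) = (4)/(s + 6.1)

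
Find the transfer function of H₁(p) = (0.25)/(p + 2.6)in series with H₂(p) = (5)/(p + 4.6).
Series: H = H₁ · H₂ = (n₁·n₂)/(d₁·d₂).
Num: n₁·n₂ = 1.25. Den: d₁·d₂ = p^2 + 7.2*p + 11.96.
H(p) = (1.25)/(p^2 + 7.2*p + 11.96)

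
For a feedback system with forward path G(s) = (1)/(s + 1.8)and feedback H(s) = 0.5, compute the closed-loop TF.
Closed-loop T = G/(1+GH).
Numerator: G_num * H_den = 1.
Denominator: G_den * H_den + G_num * H_num = (s + 1.8) + (0.5) = s + 2.3.
T(s) = (1)/(s + 2.3)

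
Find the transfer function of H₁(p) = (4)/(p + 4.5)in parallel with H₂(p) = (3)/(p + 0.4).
Parallel: H = H₁ + H₂ = (n₁·d₂ + n₂·d₁)/(d₁·d₂).
n₁·d₂ = 4*p + 1.6. n₂·d₁ = 3*p + 13.5. Sum = 7*p + 15.1. d₁·d₂ = p^2 + 4.9*p + 1.8.
H(p) = (7*p + 15.1)/(p^2 + 4.9*p + 1.8)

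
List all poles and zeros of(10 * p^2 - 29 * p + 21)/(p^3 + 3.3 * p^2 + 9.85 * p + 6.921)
Set denominator = 0: p^3 + 3.3*p^2 + 9.85*p + 6.921 = (p + 0.9)(p^2 + 2.4*p + 7.69) = 0 → Poles: -0.9, -1.2 + 2.5j, -1.2 - 2.5j
Set numerator = 0: 10*p^2 - 29*p + 21 = 10*(p - 1.5)(p - 1.4) = 0 → Zeros: 1.4, 1.5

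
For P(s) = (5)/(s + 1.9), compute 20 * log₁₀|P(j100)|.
Substitute s = j*100: P(j100) = 0.000949657 - 0.049982j.
|P(j100)| = sqrt(Re² + Im²) = 0.04999.
20*log₁₀(0.04999) = -26.02 dB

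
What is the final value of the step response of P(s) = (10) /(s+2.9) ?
FVT: lim_{t→∞} y(t) = lim_{s→0} s*Y(s) where Y(s) = P(s)/s.
= lim_{s→0} P(s) = P(0) = num(0)/den(0) = 10/2.9 = 3.448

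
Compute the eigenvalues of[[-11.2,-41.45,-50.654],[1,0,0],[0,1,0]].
Eigenvalues solve det(λI - A) = 0.
Characteristic polynomial: λ^3 + 11.2*λ^2 + 41.45*λ + 50.654 = 0.
Factor: (λ + 4.3)(λ + 3.1)(λ + 3.8) = 0.
Roots: -3.1, -3.8, -4.3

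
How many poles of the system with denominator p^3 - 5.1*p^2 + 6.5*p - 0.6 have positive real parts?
p^3 - 5.1*p^2 + 6.5*p - 0.6 = (p - 3)(p - 0.1)(p - 2). Poles: 0.1, 2, 3. RHP poles (Re>0): 3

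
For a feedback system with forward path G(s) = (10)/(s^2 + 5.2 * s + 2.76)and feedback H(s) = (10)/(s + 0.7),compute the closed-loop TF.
Closed-loop T = G/(1+GH).
Numerator: G_num * H_den = 10*s + 7.
Denominator: G_den * H_den + G_num * H_num = (s^3 + 5.9*s^2 + 6.4*s + 1.932) + (100) = s^3 + 5.9*s^2 + 6.4*s + 101.932.
T(s) = (10*s + 7)/(s^3 + 5.9*s^2 + 6.4*s + 101.932)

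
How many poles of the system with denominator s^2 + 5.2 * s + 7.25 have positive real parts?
Poles: -2.6 + 0.7j, -2.6 - 0.7j. RHP poles (Re>0): 0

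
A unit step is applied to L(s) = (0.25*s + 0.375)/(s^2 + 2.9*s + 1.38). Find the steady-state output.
FVT: lim_{t→∞} y(t) = lim_{s→0} s*Y(s) where Y(s) = L(s)/s.
= lim_{s→0} L(s) = L(0) = num(0)/den(0) = 0.375/1.38 = 0.2717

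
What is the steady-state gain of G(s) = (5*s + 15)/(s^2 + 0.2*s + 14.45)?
DC gain = G(0) = num(0)/den(0) = 15/14.45 = 1.038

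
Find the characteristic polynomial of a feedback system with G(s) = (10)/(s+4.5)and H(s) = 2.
Characteristic poly = G_den * H_den + G_num * H_num = (s + 4.5) + (20) = s + 24.5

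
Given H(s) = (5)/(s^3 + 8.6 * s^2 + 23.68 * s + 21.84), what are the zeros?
Numerator is a nonzero constant (5) → Zeros: none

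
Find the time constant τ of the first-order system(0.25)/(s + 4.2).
First-order system: τ = -1/pole. Pole = -4.2. τ = -1/(-4.2) = 0.2381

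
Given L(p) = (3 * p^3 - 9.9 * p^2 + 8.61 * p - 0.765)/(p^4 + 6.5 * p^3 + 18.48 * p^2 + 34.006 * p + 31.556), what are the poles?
Set denominator = 0: p^4 + 6.5*p^3 + 18.48*p^2 + 34.006*p + 31.556 = (p + 2.3)(p + 2.8)(p^2 + 1.4*p + 4.9) = 0 → Poles: -0.7 + 2.1j, -0.7 - 2.1j, -2.3, -2.8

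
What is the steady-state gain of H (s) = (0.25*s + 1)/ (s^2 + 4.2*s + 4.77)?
DC gain = H(0) = num(0)/den(0) = 1/4.77 = 0.2096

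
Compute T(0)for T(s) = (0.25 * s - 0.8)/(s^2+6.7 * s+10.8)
DC gain = T(0) = num(0)/den(0) = -0.8/10.8 = -0.07407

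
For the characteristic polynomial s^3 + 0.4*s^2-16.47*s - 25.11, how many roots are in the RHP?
s^3 + 0.4*s^2 - 16.47*s - 25.11 = (s - 4.5)(s + 1.8)(s + 3.1). Poles: -1.8, -3.1, 4.5. RHP poles (Re>0): 1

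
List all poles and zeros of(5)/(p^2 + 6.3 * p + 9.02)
Set denominator = 0: p^2 + 6.3*p + 9.02 = (p + 4.1)(p + 2.2) = 0 → Poles: -2.2, -4.1
Numerator is a nonzero constant (5) → Zeros: none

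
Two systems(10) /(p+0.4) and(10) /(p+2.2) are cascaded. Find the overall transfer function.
Series: H = H₁ · H₂ = (n₁·n₂)/(d₁·d₂).
Num: n₁·n₂ = 100. Den: d₁·d₂ = p^2 + 2.6*p + 0.88.
H(p) = (100)/(p^2 + 2.6*p + 0.88)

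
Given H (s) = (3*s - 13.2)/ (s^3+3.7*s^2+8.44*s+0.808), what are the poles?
Set denominator = 0: s^3 + 3.7*s^2 + 8.44*s + 0.808 = (s + 0.1)(s^2 + 3.6*s + 8.08) = 0 → Poles: -0.1, -1.8 + 2.2j, -1.8 - 2.2j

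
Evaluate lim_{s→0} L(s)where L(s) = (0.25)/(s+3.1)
DC gain = L(0) = num(0)/den(0) = 0.25/3.1 = 0.08065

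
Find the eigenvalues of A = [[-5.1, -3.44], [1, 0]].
Eigenvalues solve det(λI - A) = 0.
Characteristic polynomial: λ^2 + 5.1*λ + 3.44 = 0.
Factor: (λ + 0.8)(λ + 4.3) = 0.
Roots: -0.8, -4.3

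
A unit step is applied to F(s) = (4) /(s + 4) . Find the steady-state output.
FVT: lim_{t→∞} y(t) = lim_{s→0} s*Y(s) where Y(s) = F(s)/s.
= lim_{s→0} F(s) = F(0) = num(0)/den(0) = 4/4 = 1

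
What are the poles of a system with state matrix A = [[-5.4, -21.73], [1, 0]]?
Eigenvalues solve det(λI - A) = 0.
Characteristic polynomial: λ^2 + 5.4*λ + 21.73 = 0.
Roots: -2.7 + 3.8j, -2.7 - 3.8j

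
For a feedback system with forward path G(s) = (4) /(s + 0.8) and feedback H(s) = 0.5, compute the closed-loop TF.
Closed-loop T = G/(1+GH).
Numerator: G_num * H_den = 4.
Denominator: G_den * H_den + G_num * H_num = (s + 0.8) + (2) = s + 2.8.
T(s) = (4)/(s + 2.8)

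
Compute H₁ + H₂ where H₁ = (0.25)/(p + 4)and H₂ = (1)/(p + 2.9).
Parallel: H = H₁ + H₂ = (n₁·d₂ + n₂·d₁)/(d₁·d₂).
n₁·d₂ = 0.25*p + 0.725. n₂·d₁ = p + 4. Sum = 1.25*p + 4.725. d₁·d₂ = p^2 + 6.9*p + 11.6.
H(p) = (1.25*p + 4.725)/(p^2 + 6.9*p + 11.6)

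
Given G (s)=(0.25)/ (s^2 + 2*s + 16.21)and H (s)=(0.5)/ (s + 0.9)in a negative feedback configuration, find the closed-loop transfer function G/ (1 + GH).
Closed-loop T = G/(1+GH).
Numerator: G_num * H_den = 0.25*s + 0.225.
Denominator: G_den * H_den + G_num * H_num = (s^3 + 2.9*s^2 + 18.01*s + 14.589) + (0.125) = s^3 + 2.9*s^2 + 18.01*s + 14.714.
T(s) = (0.25*s + 0.225)/(s^3 + 2.9*s^2 + 18.01*s + 14.714)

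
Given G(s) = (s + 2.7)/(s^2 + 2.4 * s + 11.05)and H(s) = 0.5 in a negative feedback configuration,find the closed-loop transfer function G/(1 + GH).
Closed-loop T = G/(1+GH).
Numerator: G_num * H_den = s + 2.7.
Denominator: G_den * H_den + G_num * H_num = (s^2 + 2.4*s + 11.05) + (0.5*s + 1.35) = s^2 + 2.9*s + 12.4.
T(s) = (s + 2.7)/(s^2 + 2.9*s + 12.4)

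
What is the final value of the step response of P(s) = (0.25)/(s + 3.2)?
FVT: lim_{t→∞} y(t) = lim_{s→0} s*Y(s) where Y(s) = P(s)/s.
= lim_{s→0} P(s) = P(0) = num(0)/den(0) = 0.25/3.2 = 0.07812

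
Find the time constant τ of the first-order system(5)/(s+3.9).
First-order system: τ = -1/pole. Pole = -3.9. τ = -1/(-3.9) = 0.2564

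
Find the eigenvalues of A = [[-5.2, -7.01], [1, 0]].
Eigenvalues solve det(λI - A) = 0.
Characteristic polynomial: λ^2 + 5.2*λ + 7.01 = 0.
Roots: -2.6 + 0.5j, -2.6 - 0.5j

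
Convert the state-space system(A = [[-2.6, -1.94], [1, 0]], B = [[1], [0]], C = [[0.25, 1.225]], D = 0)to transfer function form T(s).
T(s) = C(sI - A)⁻¹B + D.
Characteristic polynomial det(sI - A) = s^2 + 2.6*s + 1.94.
Numerator from C·adj(sI-A)·B + D·det(sI-A) = 0.25*s + 1.225.
T(s) = (0.25*s + 1.225)/(s^2 + 2.6*s + 1.94)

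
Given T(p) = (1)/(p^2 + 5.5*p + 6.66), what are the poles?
Set denominator = 0: p^2 + 5.5*p + 6.66 = (p + 1.8)(p + 3.7) = 0 → Poles: -1.8, -3.7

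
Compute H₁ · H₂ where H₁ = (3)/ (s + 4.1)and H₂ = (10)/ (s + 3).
Series: H = H₁ · H₂ = (n₁·n₂)/(d₁·d₂).
Num: n₁·n₂ = 30. Den: d₁·d₂ = s^2 + 7.1*s + 12.3.
H(s) = (30)/(s^2 + 7.1*s + 12.3)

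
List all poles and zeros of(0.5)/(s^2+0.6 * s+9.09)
Set denominator = 0: s^2 + 0.6*s + 9.09 = 0 → Poles: -0.3 + 3j, -0.3 - 3j
Numerator is a nonzero constant (0.5) → Zeros: none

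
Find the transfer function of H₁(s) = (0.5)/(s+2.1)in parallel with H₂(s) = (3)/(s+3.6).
Parallel: H = H₁ + H₂ = (n₁·d₂ + n₂·d₁)/(d₁·d₂).
n₁·d₂ = 0.5*s + 1.8. n₂·d₁ = 3*s + 6.3. Sum = 3.5*s + 8.1. d₁·d₂ = s^2 + 5.7*s + 7.56.
H(s) = (3.5*s + 8.1)/(s^2 + 5.7*s + 7.56)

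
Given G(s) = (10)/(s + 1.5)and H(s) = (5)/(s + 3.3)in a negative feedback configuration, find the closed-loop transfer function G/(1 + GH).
Closed-loop T = G/(1+GH).
Numerator: G_num * H_den = 10*s + 33.
Denominator: G_den * H_den + G_num * H_num = (s^2 + 4.8*s + 4.95) + (50) = s^2 + 4.8*s + 54.95.
T(s) = (10*s + 33)/(s^2 + 4.8*s + 54.95)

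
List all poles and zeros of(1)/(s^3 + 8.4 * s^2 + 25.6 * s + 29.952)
Set denominator = 0: s^3 + 8.4*s^2 + 25.6*s + 29.952 = (s + 3.6)(s^2 + 4.8*s + 8.32) = 0 → Poles: -2.4 + 1.6j, -2.4 - 1.6j, -3.6
Numerator is a nonzero constant (1) → Zeros: none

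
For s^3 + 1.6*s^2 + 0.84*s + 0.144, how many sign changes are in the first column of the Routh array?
Routh array:
s^3: [1, 0.84]; s^2: [1.6, 0.144]; s^1: [0.75]; s^0: [0.144]
First column: [1, 1.6, 0.75, 0.144]. Sign changes = 0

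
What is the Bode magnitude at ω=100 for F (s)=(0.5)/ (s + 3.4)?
Substitute s = j*100: F(j100) = 0.000169804 - 0.00499423j.
|F(j100)| = sqrt(Re² + Im²) = 0.004997.
20*log₁₀(0.004997) = -46.03 dB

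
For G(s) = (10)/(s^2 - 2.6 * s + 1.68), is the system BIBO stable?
Denominator: s^2 - 2.6*s + 1.68 = (s - 1.4)(s - 1.2). Poles: 1.2, 1.4. All Re(p)<0: No (unstable)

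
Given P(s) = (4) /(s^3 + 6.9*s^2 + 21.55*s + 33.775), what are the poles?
Set denominator = 0: s^3 + 6.9*s^2 + 21.55*s + 33.775 = (s + 3.5)(s^2 + 3.4*s + 9.65) = 0 → Poles: -1.7 + 2.6j, -1.7 - 2.6j, -3.5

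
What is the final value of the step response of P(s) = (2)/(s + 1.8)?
FVT: lim_{t→∞} y(t) = lim_{s→0} s*Y(s) where Y(s) = P(s)/s.
= lim_{s→0} P(s) = P(0) = num(0)/den(0) = 2/1.8 = 1.111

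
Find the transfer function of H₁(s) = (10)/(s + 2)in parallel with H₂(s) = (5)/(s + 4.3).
Parallel: H = H₁ + H₂ = (n₁·d₂ + n₂·d₁)/(d₁·d₂).
n₁·d₂ = 10*s + 43. n₂·d₁ = 5*s + 10. Sum = 15*s + 53. d₁·d₂ = s^2 + 6.3*s + 8.6.
H(s) = (15*s + 53)/(s^2 + 6.3*s + 8.6)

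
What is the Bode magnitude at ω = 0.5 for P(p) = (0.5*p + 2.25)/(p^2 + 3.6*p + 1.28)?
Substitute p = j*0.5: P(j0.5) = 0.64347 - 0.881792j.
|P(j0.5)| = sqrt(Re² + Im²) = 1.092.
20*log₁₀(1.092) = 0.76 dB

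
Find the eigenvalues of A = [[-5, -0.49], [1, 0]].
Eigenvalues solve det(λI - A) = 0.
Characteristic polynomial: λ^2 + 5*λ + 0.49 = 0.
Factor: (λ + 0.1)(λ + 4.9) = 0.
Roots: -0.1, -4.9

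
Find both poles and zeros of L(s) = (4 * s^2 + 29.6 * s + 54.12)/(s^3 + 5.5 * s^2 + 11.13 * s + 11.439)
Set denominator = 0: s^3 + 5.5*s^2 + 11.13*s + 11.439 = (s + 3.1)(s^2 + 2.4*s + 3.69) = 0 → Poles: -1.2 + 1.5j, -1.2 - 1.5j, -3.1
Set numerator = 0: 4*s^2 + 29.6*s + 54.12 = 4*(s + 4.1)(s + 3.3) = 0 → Zeros: -3.3, -4.1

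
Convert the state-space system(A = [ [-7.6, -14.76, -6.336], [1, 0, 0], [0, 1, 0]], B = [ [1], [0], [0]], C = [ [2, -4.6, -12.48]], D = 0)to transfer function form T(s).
T(s) = C(sI - A)⁻¹B + D.
Characteristic polynomial det(sI - A) = s^3 + 7.6*s^2 + 14.76*s + 6.336.
Numerator from C·adj(sI-A)·B + D·det(sI-A) = 2*s^2 - 4.6*s - 12.48.
T(s) = (2*s^2 - 4.6*s - 12.48)/(s^3 + 7.6*s^2 + 14.76*s + 6.336)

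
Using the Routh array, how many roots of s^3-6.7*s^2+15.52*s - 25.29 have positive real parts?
Routh array:
s^3: [1, 15.52]; s^2: [-6.7, -25.29]; s^1: [11.7454]; s^0: [-25.29]
First column: [1, -6.7, 11.7454, -25.29]. Sign changes = RHP roots = 3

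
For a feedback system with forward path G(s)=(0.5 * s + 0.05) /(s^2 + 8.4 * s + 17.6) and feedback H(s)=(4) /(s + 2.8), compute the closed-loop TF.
Closed-loop T = G/(1+GH).
Numerator: G_num * H_den = 0.5*s^2 + 1.45*s + 0.14.
Denominator: G_den * H_den + G_num * H_num = (s^3 + 11.2*s^2 + 41.12*s + 49.28) + (2*s + 0.2) = s^3 + 11.2*s^2 + 43.12*s + 49.48.
T(s) = (0.5*s^2 + 1.45*s + 0.14)/(s^3 + 11.2*s^2 + 43.12*s + 49.48)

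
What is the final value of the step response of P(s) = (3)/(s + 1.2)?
FVT: lim_{t→∞} y(t) = lim_{s→0} s*Y(s) where Y(s) = P(s)/s.
= lim_{s→0} P(s) = P(0) = num(0)/den(0) = 3/1.2 = 2.5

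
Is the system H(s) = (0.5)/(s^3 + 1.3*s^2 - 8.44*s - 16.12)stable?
Denominator: s^3 + 1.3*s^2 - 8.44*s - 16.12 = (s - 3.1)(s^2 + 4.4*s + 5.2). Poles: -2.2 + 0.6j, -2.2 - 0.6j, 3.1. All Re(p)<0: No (unstable)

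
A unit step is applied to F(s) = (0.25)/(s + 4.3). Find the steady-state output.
FVT: lim_{t→∞} y(t) = lim_{s→0} s*Y(s) where Y(s) = F(s)/s.
= lim_{s→0} F(s) = F(0) = num(0)/den(0) = 0.25/4.3 = 0.05814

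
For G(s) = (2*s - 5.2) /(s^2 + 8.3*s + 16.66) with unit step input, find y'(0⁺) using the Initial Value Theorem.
IVT: y'(0⁺) = lim_{s→∞} s²·Y(s) = lim_{s→∞} s·G(s).
deg(num) = 1, deg(den) = 2, relative degree = 1, so s·G(s) → (leading num)/(leading den) = 2/1 = 2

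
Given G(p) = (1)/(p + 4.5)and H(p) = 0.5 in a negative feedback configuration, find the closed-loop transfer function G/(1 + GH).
Closed-loop T = G/(1+GH).
Numerator: G_num * H_den = 1.
Denominator: G_den * H_den + G_num * H_num = (p + 4.5) + (0.5) = p + 5.
T(p) = (1)/(p + 5)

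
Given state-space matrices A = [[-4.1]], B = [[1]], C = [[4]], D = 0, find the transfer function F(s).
F(s) = C(sI - A)⁻¹B + D.
Characteristic polynomial det(sI - A) = s + 4.1.
Numerator from C·adj(sI-A)·B + D·det(sI-A) = 4.
F(s) = (4)/(s + 4.1)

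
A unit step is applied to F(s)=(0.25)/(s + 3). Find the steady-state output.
FVT: lim_{t→∞} y(t) = lim_{s→0} s*Y(s) where Y(s) = F(s)/s.
= lim_{s→0} F(s) = F(0) = num(0)/den(0) = 0.25/3 = 0.08333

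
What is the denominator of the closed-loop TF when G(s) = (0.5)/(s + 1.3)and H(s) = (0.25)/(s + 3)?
Characteristic poly = G_den * H_den + G_num * H_num = (s^2 + 4.3*s + 3.9) + (0.125) = s^2 + 4.3*s + 4.025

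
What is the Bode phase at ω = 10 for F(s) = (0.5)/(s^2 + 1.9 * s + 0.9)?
Substitute s = j*10: F(j10) = -0.00486652 - 0.000933036j.
∠F(j10) = atan2(Im, Re) = atan2(-0.000933036, -0.00486652) = -169.15°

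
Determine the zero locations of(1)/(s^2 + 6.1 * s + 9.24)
Numerator is a nonzero constant (1) → Zeros: none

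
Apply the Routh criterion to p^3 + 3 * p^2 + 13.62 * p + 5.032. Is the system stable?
Routh array:
p^3: [1, 13.62]; p^2: [3, 5.032]; p^1: [11.9427]; p^0: [5.032]
First column: [1, 3, 11.9427, 5.032]. Sign changes = 0.
Yes, stable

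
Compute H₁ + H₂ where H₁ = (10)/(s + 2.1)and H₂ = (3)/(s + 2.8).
Parallel: H = H₁ + H₂ = (n₁·d₂ + n₂·d₁)/(d₁·d₂).
n₁·d₂ = 10*s + 28. n₂·d₁ = 3*s + 6.3. Sum = 13*s + 34.3. d₁·d₂ = s^2 + 4.9*s + 5.88.
H(s) = (13*s + 34.3)/(s^2 + 4.9*s + 5.88)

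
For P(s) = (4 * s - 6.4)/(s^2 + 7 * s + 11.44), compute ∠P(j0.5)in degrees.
Substitute s = j*0.5: P(j0.5) = -0.47005 + 0.325753j.
∠P(j0.5) = atan2(Im, Re) = atan2(0.325753, -0.47005) = 145.28°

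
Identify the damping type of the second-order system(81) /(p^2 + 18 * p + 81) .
Standard form: ωn²/(p²+2ζωn·p+ωn²) gives ωn=9, ζ=1.
Critically damped (ζ = 1)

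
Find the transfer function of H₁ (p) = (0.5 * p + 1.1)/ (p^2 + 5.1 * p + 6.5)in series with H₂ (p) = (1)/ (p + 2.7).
Series: H = H₁ · H₂ = (n₁·n₂)/(d₁·d₂).
Num: n₁·n₂ = 0.5*p + 1.1. Den: d₁·d₂ = p^3 + 7.8*p^2 + 20.27*p + 17.55.
H(p) = (0.5*p + 1.1)/(p^3 + 7.8*p^2 + 20.27*p + 17.55)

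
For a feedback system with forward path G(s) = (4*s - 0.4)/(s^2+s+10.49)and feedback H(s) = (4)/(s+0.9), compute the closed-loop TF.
Closed-loop T = G/(1+GH).
Numerator: G_num * H_den = 4*s^2 + 3.2*s - 0.36.
Denominator: G_den * H_den + G_num * H_num = (s^3 + 1.9*s^2 + 11.39*s + 9.441) + (16*s - 1.6) = s^3 + 1.9*s^2 + 27.39*s + 7.841.
T(s) = (4*s^2 + 3.2*s - 0.36)/(s^3 + 1.9*s^2 + 27.39*s + 7.841)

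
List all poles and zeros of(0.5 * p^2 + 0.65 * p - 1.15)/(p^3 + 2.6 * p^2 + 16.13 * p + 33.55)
Set denominator = 0: p^3 + 2.6*p^2 + 16.13*p + 33.55 = (p + 2.2)(p^2 + 0.4*p + 15.25) = 0 → Poles: -0.2 + 3.9j, -0.2 - 3.9j, -2.2
Set numerator = 0: 0.5*p^2 + 0.65*p - 1.15 = 0.5*(p + 2.3)(p - 1) = 0 → Zeros: -2.3, 1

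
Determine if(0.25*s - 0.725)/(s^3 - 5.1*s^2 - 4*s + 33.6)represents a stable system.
Denominator: s^3 - 5.1*s^2 - 4*s + 33.6 = (s - 4)(s - 3.5)(s + 2.4). Poles: -2.4, 3.5, 4. All Re(p)<0: No (unstable)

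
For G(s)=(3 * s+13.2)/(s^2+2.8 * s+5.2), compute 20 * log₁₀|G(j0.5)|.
Substitute s = j*0.5: G(j0.5) = 2.54851 - 0.417761j.
|G(j0.5)| = sqrt(Re² + Im²) = 2.583.
20*log₁₀(2.583) = 8.24 dB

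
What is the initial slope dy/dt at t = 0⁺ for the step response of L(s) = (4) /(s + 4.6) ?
IVT: y'(0⁺) = lim_{s→∞} s²·Y(s) = lim_{s→∞} s·L(s).
deg(num) = 0, deg(den) = 1, relative degree = 1, so s·L(s) → (leading num)/(leading den) = 4/1 = 4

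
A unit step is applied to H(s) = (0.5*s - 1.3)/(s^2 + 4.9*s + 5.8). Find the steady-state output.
FVT: lim_{t→∞} y(t) = lim_{s→0} s*Y(s) where Y(s) = H(s)/s.
= lim_{s→0} H(s) = H(0) = num(0)/den(0) = -1.3/5.8 = -0.2241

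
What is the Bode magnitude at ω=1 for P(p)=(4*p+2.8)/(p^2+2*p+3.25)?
Substitute p = j*1: P(j1) = 1.57793 + 0.375172j.
|P(j1)| = sqrt(Re² + Im²) = 1.622.
20*log₁₀(1.622) = 4.20 dB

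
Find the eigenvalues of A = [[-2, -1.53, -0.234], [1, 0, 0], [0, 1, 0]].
Eigenvalues solve det(λI - A) = 0.
Characteristic polynomial: λ^3 + 2*λ^2 + 1.53*λ + 0.234 = 0.
Factor: (λ + 0.2)(λ^2 + 1.8*λ + 1.17) = 0.
Roots: -0.2, -0.9 + 0.6j, -0.9 - 0.6j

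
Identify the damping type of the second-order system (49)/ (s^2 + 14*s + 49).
Standard form: ωn²/(s²+2ζωn·s+ωn²) gives ωn=7, ζ=1.
Critically damped (ζ = 1)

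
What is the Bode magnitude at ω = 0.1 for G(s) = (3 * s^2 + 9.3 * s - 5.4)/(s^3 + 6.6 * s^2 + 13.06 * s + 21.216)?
Substitute s = j*0.1: G(j0.1) = -0.253061 + 0.059586j.
|G(j0.1)| = sqrt(Re² + Im²) = 0.26.
20*log₁₀(0.26) = -11.70 dB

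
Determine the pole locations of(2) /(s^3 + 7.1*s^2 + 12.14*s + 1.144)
Set denominator = 0: s^3 + 7.1*s^2 + 12.14*s + 1.144 = (s + 4.4)(s + 2.6)(s + 0.1) = 0 → Poles: -0.1, -2.6, -4.4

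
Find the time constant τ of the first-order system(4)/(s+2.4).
First-order system: τ = -1/pole. Pole = -2.4. τ = -1/(-2.4) = 0.4167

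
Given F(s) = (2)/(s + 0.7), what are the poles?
Set denominator = 0: s + 0.7 = 0 → Poles: -0.7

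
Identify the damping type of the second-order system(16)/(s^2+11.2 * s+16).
Standard form: ωn²/(s²+2ζωn·s+ωn²) gives ωn=4, ζ=1.4.
Overdamped (ζ = 1.4 > 1)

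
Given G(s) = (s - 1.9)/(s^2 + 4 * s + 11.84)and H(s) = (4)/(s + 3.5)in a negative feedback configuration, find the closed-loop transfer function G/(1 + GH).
Closed-loop T = G/(1+GH).
Numerator: G_num * H_den = s^2 + 1.6*s - 6.65.
Denominator: G_den * H_den + G_num * H_num = (s^3 + 7.5*s^2 + 25.84*s + 41.44) + (4*s - 7.6) = s^3 + 7.5*s^2 + 29.84*s + 33.84.
T(s) = (s^2 + 1.6*s - 6.65)/(s^3 + 7.5*s^2 + 29.84*s + 33.84)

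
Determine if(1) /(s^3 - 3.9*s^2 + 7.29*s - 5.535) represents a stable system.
Denominator: s^3 - 3.9*s^2 + 7.29*s - 5.535 = (s - 1.5)(s^2 - 2.4*s + 3.69). Poles: 1.2 + 1.5j, 1.2 - 1.5j, 1.5. All Re(p)<0: No (unstable)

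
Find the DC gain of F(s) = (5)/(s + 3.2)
DC gain = F(0) = num(0)/den(0) = 5/3.2 = 1.562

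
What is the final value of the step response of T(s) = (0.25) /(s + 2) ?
FVT: lim_{t→∞} y(t) = lim_{s→0} s*Y(s) where Y(s) = T(s)/s.
= lim_{s→0} T(s) = T(0) = num(0)/den(0) = 0.25/2 = 0.125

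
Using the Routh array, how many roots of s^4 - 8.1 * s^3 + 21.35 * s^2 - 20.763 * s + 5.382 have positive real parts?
Routh array:
s^4: [1, 21.35, 5.382]; s^3: [-8.1, -20.763]; s^2: [18.7867, 5.382]; s^1: [-18.4425]; s^0: [5.382]
First column: [1, -8.1, 18.7867, -18.4425, 5.382]. Sign changes = RHP roots = 4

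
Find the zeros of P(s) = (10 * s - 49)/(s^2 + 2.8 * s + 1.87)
Set numerator = 0: 10*s - 49 = 0 → Zeros: 4.9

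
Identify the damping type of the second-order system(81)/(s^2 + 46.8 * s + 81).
Standard form: ωn²/(s²+2ζωn·s+ωn²) gives ωn=9, ζ=2.6.
Overdamped (ζ = 2.6 > 1)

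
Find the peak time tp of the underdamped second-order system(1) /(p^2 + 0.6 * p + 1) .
Standard form: ωn²/(p²+2ζωn·p+ωn²) → ωn = 1, ζ = 0.3.
ωd = ωn·√(1-ζ²) = 1·√(1-0.3²) = 0.9539.
tp = π/ωd = π/0.9539 = 3.293 s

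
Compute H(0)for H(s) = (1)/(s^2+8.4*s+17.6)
DC gain = H(0) = num(0)/den(0) = 1/17.6 = 0.05682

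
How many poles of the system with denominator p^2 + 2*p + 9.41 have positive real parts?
Poles: -1 + 2.9j, -1 - 2.9j. RHP poles (Re>0): 0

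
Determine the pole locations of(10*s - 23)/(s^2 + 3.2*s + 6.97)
Set denominator = 0: s^2 + 3.2*s + 6.97 = 0 → Poles: -1.6 + 2.1j, -1.6 - 2.1j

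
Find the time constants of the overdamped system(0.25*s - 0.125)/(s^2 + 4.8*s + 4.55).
Overdamped: real poles at -1.3, -3.5. τ = -1/pole → τ₁ = 0.7692, τ₂ = 0.2857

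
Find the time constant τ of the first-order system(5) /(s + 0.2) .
First-order system: τ = -1/pole. Pole = -0.2. τ = -1/(-0.2) = 5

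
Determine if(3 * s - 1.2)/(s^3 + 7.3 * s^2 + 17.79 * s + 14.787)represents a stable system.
Denominator: s^3 + 7.3*s^2 + 17.79*s + 14.787 = (s + 3.1)(s^2 + 4.2*s + 4.77). Poles: -2.1 + 0.6j, -2.1 - 0.6j, -3.1. All Re(p)<0: Yes (stable)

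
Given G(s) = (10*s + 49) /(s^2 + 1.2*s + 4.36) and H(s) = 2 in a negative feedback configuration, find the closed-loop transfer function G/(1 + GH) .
Closed-loop T = G/(1+GH).
Numerator: G_num * H_den = 10*s + 49.
Denominator: G_den * H_den + G_num * H_num = (s^2 + 1.2*s + 4.36) + (20*s + 98) = s^2 + 21.2*s + 102.36.
T(s) = (10*s + 49)/(s^2 + 21.2*s + 102.36)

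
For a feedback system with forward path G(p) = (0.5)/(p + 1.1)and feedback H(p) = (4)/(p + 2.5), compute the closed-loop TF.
Closed-loop T = G/(1+GH).
Numerator: G_num * H_den = 0.5*p + 1.25.
Denominator: G_den * H_den + G_num * H_num = (p^2 + 3.6*p + 2.75) + (2) = p^2 + 3.6*p + 4.75.
T(p) = (0.5*p + 1.25)/(p^2 + 3.6*p + 4.75)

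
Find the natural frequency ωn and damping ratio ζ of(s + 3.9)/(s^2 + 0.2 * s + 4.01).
Underdamped: complex pole -0.1 + 2j. ωn = |pole| = 2.002, ζ = -Re(pole)/ωn = 0.04994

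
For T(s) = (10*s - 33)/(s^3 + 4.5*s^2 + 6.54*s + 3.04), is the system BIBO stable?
Denominator: s^3 + 4.5*s^2 + 6.54*s + 3.04 = (s + 1)(s + 1.6)(s + 1.9). Poles: -1, -1.6, -1.9. All Re(p)<0: Yes (stable)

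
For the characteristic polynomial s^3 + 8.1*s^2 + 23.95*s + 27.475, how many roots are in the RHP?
s^3 + 8.1*s^2 + 23.95*s + 27.475 = (s + 3.5)(s^2 + 4.6*s + 7.85). Poles: -2.3 + 1.6j, -2.3 - 1.6j, -3.5. RHP poles (Re>0): 0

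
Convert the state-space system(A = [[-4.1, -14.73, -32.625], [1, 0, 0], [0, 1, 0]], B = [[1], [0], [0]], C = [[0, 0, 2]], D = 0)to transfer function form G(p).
G(p) = C(pI - A)⁻¹B + D.
Characteristic polynomial det(pI - A) = p^3 + 4.1*p^2 + 14.73*p + 32.625.
Numerator from C·adj(pI-A)·B + D·det(pI-A) = 2.
G(p) = (2)/(p^3 + 4.1*p^2 + 14.73*p + 32.625)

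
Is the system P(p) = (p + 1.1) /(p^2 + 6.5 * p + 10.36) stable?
Denominator: p^2 + 6.5*p + 10.36 = (p + 2.8)(p + 3.7). Poles: -2.8, -3.7. All Re(p)<0: Yes (stable)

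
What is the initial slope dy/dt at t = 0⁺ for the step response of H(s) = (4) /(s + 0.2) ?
IVT: y'(0⁺) = lim_{s→∞} s²·Y(s) = lim_{s→∞} s·H(s).
deg(num) = 0, deg(den) = 1, relative degree = 1, so s·H(s) → (leading num)/(leading den) = 4/1 = 4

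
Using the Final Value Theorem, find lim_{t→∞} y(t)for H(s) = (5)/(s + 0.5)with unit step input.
FVT: lim_{t→∞} y(t) = lim_{s→0} s*Y(s) where Y(s) = H(s)/s.
= lim_{s→0} H(s) = H(0) = num(0)/den(0) = 5/0.5 = 10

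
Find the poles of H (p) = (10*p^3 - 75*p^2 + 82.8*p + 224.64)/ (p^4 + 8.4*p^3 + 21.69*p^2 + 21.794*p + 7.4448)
Set denominator = 0: p^4 + 8.4*p^3 + 21.69*p^2 + 21.794*p + 7.4448 = (p + 4.7)(p + 1.1)(p + 0.8)(p + 1.8) = 0 → Poles: -0.8, -1.1, -1.8, -4.7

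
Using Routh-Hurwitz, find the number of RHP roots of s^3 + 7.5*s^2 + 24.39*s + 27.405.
Routh array:
s^3: [1, 24.39]; s^2: [7.5, 27.405]; s^1: [20.736]; s^0: [27.405]
First column: [1, 7.5, 20.736, 27.405]. Sign changes = RHP roots = 0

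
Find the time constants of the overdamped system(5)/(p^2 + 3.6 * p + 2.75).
Overdamped: real poles at -2.5, -1.1. τ = -1/pole → τ₁ = 0.4, τ₂ = 0.9091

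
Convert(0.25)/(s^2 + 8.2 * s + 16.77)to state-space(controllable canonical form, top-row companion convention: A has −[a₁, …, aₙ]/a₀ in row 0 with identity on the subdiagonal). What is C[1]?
Reachable canonical form: C = numerator coefficients (right-aligned, zero-padded to length n).
num = 0.25, C = [[0, 0.25]].
C[1] = 0.25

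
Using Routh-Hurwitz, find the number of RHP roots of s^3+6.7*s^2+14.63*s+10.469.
Routh array:
s^3: [1, 14.63]; s^2: [6.7, 10.469]; s^1: [13.0675]; s^0: [10.469]
First column: [1, 6.7, 13.0675, 10.469]. Sign changes = RHP roots = 0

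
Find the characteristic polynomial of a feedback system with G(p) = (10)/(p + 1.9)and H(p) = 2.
Characteristic poly = G_den * H_den + G_num * H_num = (p + 1.9) + (20) = p + 21.9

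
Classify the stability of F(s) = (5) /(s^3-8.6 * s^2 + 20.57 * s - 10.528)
Denominator: s^3 - 8.6*s^2 + 20.57*s - 10.528 = (s - 0.7)(s - 4.7)(s - 3.2). Poles: 0.7, 3.2, 4.7. Unstable (3 pole(s) in RHP)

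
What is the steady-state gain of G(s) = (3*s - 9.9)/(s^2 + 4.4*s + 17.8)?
DC gain = G(0) = num(0)/den(0) = -9.9/17.8 = -0.5562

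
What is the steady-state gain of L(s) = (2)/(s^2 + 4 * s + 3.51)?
DC gain = L(0) = num(0)/den(0) = 2/3.51 = 0.5698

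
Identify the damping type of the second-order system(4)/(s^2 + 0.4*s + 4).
Standard form: ωn²/(s²+2ζωn·s+ωn²) gives ωn=2, ζ=0.1.
Underdamped (ζ = 0.1 < 1)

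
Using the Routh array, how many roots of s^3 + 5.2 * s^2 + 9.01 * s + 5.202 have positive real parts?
Routh array:
s^3: [1, 9.01]; s^2: [5.2, 5.202]; s^1: [8.00962]; s^0: [5.202]
First column: [1, 5.2, 8.00962, 5.202]. Sign changes = RHP roots = 0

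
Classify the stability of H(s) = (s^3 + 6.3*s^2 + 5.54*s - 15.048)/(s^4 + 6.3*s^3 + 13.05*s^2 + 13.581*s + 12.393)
Denominator: s^4 + 6.3*s^3 + 13.05*s^2 + 13.581*s + 12.393 = (s + 3)(s + 2.7)(s^2 + 0.6*s + 1.53). Poles: -0.3 + 1.2j, -0.3 - 1.2j, -2.7, -3. Stable (all poles in LHP)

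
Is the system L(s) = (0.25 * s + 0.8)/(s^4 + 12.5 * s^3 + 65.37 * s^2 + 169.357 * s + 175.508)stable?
Denominator: s^4 + 12.5*s^3 + 65.37*s^2 + 169.357*s + 175.508 = (s + 2.9)(s + 4)(s^2 + 5.6*s + 15.13). Poles: -2.8 + 2.7j, -2.8 - 2.7j, -2.9, -4. All Re(p)<0: Yes (stable)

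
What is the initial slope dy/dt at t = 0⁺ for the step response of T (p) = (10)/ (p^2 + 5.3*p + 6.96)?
IVT: y'(0⁺) = lim_{p→∞} p²·Y(p) = lim_{p→∞} p·T(p).
deg(num) = 0, deg(den) = 2, relative degree = 2 ≥ 2, so p·T(p) → 0. Initial slope = 0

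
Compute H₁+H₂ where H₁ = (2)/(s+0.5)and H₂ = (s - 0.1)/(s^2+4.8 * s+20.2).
Parallel: H = H₁ + H₂ = (n₁·d₂ + n₂·d₁)/(d₁·d₂).
n₁·d₂ = 2*s^2 + 9.6*s + 40.4. n₂·d₁ = s^2 + 0.4*s - 0.05. Sum = 3*s^2 + 10*s + 40.35. d₁·d₂ = s^3 + 5.3*s^2 + 22.6*s + 10.1.
H(s) = (3*s^2 + 10*s + 40.35)/(s^3 + 5.3*s^2 + 22.6*s + 10.1)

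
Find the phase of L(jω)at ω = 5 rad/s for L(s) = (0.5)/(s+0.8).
Substitute s = j*5: L(j5) = 0.0156006 - 0.0975039j.
∠L(j5) = atan2(Im, Re) = atan2(-0.0975039, 0.0156006) = -80.91°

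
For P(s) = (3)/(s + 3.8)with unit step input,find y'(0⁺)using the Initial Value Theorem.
IVT: y'(0⁺) = lim_{s→∞} s²·Y(s) = lim_{s→∞} s·P(s).
deg(num) = 0, deg(den) = 1, relative degree = 1, so s·P(s) → (leading num)/(leading den) = 3/1 = 3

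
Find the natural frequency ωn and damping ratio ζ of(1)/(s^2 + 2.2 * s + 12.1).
Underdamped: complex pole -1.1 + 3.3j. ωn = |pole| = 3.479, ζ = -Re(pole)/ωn = 0.3162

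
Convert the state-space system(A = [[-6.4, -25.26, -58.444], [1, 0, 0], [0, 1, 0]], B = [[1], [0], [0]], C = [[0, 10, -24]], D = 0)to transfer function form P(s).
P(s) = C(sI - A)⁻¹B + D.
Characteristic polynomial det(sI - A) = s^3 + 6.4*s^2 + 25.26*s + 58.444.
Numerator from C·adj(sI-A)·B + D·det(sI-A) = 10*s - 24.
P(s) = (10*s - 24)/(s^3 + 6.4*s^2 + 25.26*s + 58.444)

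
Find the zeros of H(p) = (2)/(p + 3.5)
Numerator is a nonzero constant (2) → Zeros: none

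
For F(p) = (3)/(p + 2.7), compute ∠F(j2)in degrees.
Substitute p = j*2: F(j2) = 0.717449 - 0.531444j.
∠F(j2) = atan2(Im, Re) = atan2(-0.531444, 0.717449) = -36.53°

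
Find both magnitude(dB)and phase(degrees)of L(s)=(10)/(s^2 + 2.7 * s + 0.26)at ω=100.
Substitute s = j*100: L(j100) = -0.000999297 - 2.69817e-05j.
|L| = 20*log₁₀(sqrt(Re²+Im²)) = -60.00 dB.
∠L = atan2(Im, Re) = -178.45°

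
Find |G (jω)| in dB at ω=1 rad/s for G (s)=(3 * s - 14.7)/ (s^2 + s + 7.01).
Substitute s = j*1: G(j1) = -2.29921 + 0.881733j.
|G(j1)| = sqrt(Re² + Im²) = 2.462.
20*log₁₀(2.462) = 7.83 dB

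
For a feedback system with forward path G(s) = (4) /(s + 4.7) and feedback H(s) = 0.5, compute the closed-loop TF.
Closed-loop T = G/(1+GH).
Numerator: G_num * H_den = 4.
Denominator: G_den * H_den + G_num * H_num = (s + 4.7) + (2) = s + 6.7.
T(s) = (4)/(s + 6.7)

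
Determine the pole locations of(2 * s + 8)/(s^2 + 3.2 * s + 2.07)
Set denominator = 0: s^2 + 3.2*s + 2.07 = (s + 0.9)(s + 2.3) = 0 → Poles: -0.9, -2.3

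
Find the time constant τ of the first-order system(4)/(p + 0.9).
First-order system: τ = -1/pole. Pole = -0.9. τ = -1/(-0.9) = 1.111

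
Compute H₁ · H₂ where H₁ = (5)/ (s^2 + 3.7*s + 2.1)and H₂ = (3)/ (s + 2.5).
Series: H = H₁ · H₂ = (n₁·n₂)/(d₁·d₂).
Num: n₁·n₂ = 15. Den: d₁·d₂ = s^3 + 6.2*s^2 + 11.35*s + 5.25.
H(s) = (15)/(s^3 + 6.2*s^2 + 11.35*s + 5.25)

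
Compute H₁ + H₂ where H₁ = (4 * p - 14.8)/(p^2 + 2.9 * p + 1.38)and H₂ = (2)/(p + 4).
Parallel: H = H₁ + H₂ = (n₁·d₂ + n₂·d₁)/(d₁·d₂).
n₁·d₂ = 4*p^2 + 1.2*p - 59.2. n₂·d₁ = 2*p^2 + 5.8*p + 2.76. Sum = 6*p^2 + 7*p - 56.44. d₁·d₂ = p^3 + 6.9*p^2 + 12.98*p + 5.52.
H(p) = (6*p^2 + 7*p - 56.44)/(p^3 + 6.9*p^2 + 12.98*p + 5.52)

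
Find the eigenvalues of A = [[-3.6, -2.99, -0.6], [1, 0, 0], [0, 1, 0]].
Eigenvalues solve det(λI - A) = 0.
Characteristic polynomial: λ^3 + 3.6*λ^2 + 2.99*λ + 0.6 = 0.
Factor: (λ + 0.3)(λ + 2.5)(λ + 0.8) = 0.
Roots: -0.3, -0.8, -2.5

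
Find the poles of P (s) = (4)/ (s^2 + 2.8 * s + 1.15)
Set denominator = 0: s^2 + 2.8*s + 1.15 = (s + 2.3)(s + 0.5) = 0 → Poles: -0.5, -2.3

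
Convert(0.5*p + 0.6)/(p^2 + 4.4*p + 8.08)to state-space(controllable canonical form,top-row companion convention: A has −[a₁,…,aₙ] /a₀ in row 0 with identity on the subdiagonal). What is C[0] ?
Reachable canonical form: C = numerator coefficients (right-aligned, zero-padded to length n).
num = 0.5*p + 0.6, C = [[0.5, 0.6]].
C[0] = 0.5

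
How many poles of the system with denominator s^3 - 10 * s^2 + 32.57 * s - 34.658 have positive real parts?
s^3 - 10*s^2 + 32.57*s - 34.658 = (s - 2.6)(s - 3.1)(s - 4.3). Poles: 2.6, 3.1, 4.3. RHP poles (Re>0): 3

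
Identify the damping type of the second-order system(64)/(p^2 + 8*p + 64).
Standard form: ωn²/(p²+2ζωn·p+ωn²) gives ωn=8, ζ=0.5.
Underdamped (ζ = 0.5 < 1)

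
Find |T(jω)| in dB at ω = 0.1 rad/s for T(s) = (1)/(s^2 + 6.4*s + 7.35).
Substitute s = j*0.1: T(j0.1) = 0.135212 - 0.0117896j.
|T(j0.1)| = sqrt(Re² + Im²) = 0.1357.
20*log₁₀(0.1357) = -17.35 dB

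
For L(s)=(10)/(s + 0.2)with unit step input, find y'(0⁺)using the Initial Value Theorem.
IVT: y'(0⁺) = lim_{s→∞} s²·Y(s) = lim_{s→∞} s·L(s).
deg(num) = 0, deg(den) = 1, relative degree = 1, so s·L(s) → (leading num)/(leading den) = 10/1 = 10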